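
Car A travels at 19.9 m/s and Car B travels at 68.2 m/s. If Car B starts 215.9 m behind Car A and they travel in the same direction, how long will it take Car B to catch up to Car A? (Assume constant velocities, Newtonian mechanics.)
Relative speed: v_rel = 68.2 - 19.9 = 48.3 m/s
Time to catch: t = d₀/v_rel = 215.9/48.3 = 4.47 s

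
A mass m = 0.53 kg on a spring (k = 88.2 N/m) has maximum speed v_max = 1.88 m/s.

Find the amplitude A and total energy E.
½mv²_max = ½kA² → A = v_max√(m/k) = 1.88×√(0.53/88.2) = 0.1457 m = 14.57 cm
E = ½mv²_max = ½×0.53×1.88² = 0.9366 J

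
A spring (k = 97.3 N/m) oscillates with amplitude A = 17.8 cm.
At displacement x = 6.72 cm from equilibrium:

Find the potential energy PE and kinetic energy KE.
E_total = ½kA² = ½×97.3×(0.178)² = 1.541 J
PE = ½kx² = ½×97.3×(0.0672)² = 0.2197 J
KE = E_total − PE = 1.322 J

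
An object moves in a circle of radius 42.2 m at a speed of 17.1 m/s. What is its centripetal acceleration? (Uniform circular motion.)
a_c = v²/r = 17.1²/42.2 = 292.41/42.2 = 6.93 m/s²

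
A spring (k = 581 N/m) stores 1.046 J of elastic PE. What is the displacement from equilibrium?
PE = ½kx² → x = √(2PE/k) = √(2×1.046/581) = 0.06001 m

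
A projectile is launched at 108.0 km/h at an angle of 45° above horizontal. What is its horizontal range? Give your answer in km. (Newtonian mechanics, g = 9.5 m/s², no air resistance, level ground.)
R = v₀² sin(2θ) / g (with unit conversion) = 0.09474 km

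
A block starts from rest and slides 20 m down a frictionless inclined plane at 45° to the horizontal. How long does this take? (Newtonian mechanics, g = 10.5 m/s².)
a = g sin(θ) = 10.5 × sin(45°) = 7.42 m/s²
t = √(2d/a) = √(2 × 20 / 7.42) = 2.32 s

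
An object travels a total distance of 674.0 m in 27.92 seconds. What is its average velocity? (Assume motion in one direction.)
v_avg = Δd / Δt = 674.0 / 27.92 = 24.14 m/s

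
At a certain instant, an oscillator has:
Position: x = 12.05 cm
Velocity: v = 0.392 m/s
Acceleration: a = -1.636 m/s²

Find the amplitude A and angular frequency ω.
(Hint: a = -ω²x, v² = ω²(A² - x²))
a = −ω²x → ω = √(|a|/x) = √(1.636/0.1205) = 3.685 rad/s
v² = ω²(A² − x²) → A = √(x² + v²/ω²) = √(0.1205² + 0.392²/3.685²) = 0.1607 m = 16.07 cm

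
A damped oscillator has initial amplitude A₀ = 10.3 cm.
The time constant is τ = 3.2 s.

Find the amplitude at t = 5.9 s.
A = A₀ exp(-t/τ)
A = A₀ exp(−t/τ) = 10.3×exp(−5.9/3.2) = 1.63 cm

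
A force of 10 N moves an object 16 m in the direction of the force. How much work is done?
W = Fd = 10×16 = 160.0 J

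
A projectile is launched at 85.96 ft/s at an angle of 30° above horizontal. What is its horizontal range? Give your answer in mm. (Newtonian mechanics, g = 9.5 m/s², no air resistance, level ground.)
R = v₀² sin(2θ) / g (with unit conversion) = 62580.0 mm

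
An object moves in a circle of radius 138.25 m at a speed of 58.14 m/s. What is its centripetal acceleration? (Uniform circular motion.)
a_c = v²/r = 58.14²/138.25 = 3380.26/138.25 = 24.45 m/s²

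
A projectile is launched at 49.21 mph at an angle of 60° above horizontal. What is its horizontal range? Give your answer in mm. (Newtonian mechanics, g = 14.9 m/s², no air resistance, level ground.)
R = v₀² sin(2θ) / g (with unit conversion) = 28130.0 mm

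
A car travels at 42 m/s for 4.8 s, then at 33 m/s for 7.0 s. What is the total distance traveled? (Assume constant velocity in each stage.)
d₁ = v₁t₁ = 42 × 4.8 = 201.6 m
d₂ = v₂t₂ = 33 × 7.0 = 231 m
d_total = 201.6 + 231 = 432.6 m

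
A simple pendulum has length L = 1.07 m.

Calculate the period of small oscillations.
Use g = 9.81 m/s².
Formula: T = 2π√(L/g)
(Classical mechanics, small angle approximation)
T = 2π√(L/g) = 2π√(1.07/9.81) = 2.075 s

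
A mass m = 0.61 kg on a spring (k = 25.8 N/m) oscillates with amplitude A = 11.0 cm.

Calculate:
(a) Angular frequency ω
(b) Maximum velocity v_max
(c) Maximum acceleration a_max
ω = √(k/m) = √(25.8/0.61) = 6.503 rad/s
v_max = ωA = 6.503×0.11 = 0.7154 m/s
a_max = ω²A = 6.503²×0.11 = 4.652 m/s²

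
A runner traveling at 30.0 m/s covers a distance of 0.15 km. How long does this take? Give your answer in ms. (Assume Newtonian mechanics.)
t = d/v (with unit conversion) = 5000.0 ms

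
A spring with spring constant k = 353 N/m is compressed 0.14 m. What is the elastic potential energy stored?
PE = ½kx² = ½×353×0.14² = 3.459 J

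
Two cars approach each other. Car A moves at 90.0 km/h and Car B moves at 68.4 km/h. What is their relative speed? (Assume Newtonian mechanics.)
v_rel = v_A + v_B = 90.0 + 68.4 = 158.4 km/h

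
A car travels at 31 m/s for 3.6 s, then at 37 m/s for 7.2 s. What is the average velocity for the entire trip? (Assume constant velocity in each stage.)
d₁ = v₁t₁ = 31 × 3.6 = 111.6 m
d₂ = v₂t₂ = 37 × 7.2 = 266.4 m
d_total = 378.0 m, t_total = 10.8 s
v_avg = d_total/t_total = 378.0/10.8 = 35.0 m/s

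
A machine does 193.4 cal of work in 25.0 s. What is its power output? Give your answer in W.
P = W/t = 809.2 J / 25 s = 32.37 W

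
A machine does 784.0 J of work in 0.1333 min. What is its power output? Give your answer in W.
P = W/t = 784 J / 7.998 s = 98.02 W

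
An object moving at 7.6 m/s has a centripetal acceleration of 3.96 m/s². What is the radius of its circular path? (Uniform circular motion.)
r = v²/a_c = 7.6²/3.96 = 14.59 m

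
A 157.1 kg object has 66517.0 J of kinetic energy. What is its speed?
KE = ½mv² → v = √(2KE/m) = √(2×66517.0/157.1) = 29.1 m/s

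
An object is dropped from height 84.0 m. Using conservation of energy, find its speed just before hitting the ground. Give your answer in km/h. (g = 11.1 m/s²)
mgh = ½mv² → v = √(2gh) = √(2×11.1×84) = 43.18 m/s = 155.5 km/h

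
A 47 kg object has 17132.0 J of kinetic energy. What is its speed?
KE = ½mv² → v = √(2KE/m) = √(2×17132.0/47) = 27.0 m/s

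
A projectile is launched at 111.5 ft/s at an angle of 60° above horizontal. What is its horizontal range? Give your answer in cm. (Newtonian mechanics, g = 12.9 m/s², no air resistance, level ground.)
R = v₀² sin(2θ) / g (with unit conversion) = 7754.0 cm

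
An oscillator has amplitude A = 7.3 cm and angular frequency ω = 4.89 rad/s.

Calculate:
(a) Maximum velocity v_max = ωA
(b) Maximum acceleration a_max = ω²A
v_max = ωA = 4.89×0.073 = 0.357 m/s
a_max = ω²A = 4.89²×0.073 = 1.746 m/s²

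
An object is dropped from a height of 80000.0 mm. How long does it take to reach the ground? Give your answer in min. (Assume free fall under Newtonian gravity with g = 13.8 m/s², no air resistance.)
t = √(2h/g) (with unit conversion) = 0.05675 min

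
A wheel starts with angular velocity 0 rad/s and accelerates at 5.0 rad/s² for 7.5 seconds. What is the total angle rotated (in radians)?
θ = ω₀t + ½αt² = 0×7.5 + ½×5.0×7.5² = 140.62 rad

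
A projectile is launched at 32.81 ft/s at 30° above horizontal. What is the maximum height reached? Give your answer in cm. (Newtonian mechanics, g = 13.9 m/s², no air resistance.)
H = v₀²sin²(θ)/(2g) (with unit conversion) = 89.94 cm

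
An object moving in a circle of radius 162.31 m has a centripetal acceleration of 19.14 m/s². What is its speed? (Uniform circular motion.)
v = √(a_c × r) = √(19.14 × 162.31) = 55.74 m/s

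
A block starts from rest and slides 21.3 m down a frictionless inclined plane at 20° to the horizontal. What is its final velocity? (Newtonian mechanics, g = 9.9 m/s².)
a = g sin(θ) = 9.9 × sin(20°) = 3.39 m/s²
v = √(2ad) = √(2 × 3.39 × 21.3) = 12.01 m/s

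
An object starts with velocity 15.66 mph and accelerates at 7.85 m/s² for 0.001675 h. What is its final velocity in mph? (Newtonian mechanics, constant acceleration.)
v = v₀ + at (with unit conversion) = 121.5 mph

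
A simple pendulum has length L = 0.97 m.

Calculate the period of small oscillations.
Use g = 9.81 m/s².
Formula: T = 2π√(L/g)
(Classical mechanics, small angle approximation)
T = 2π√(L/g) = 2π√(0.97/9.81) = 1.976 s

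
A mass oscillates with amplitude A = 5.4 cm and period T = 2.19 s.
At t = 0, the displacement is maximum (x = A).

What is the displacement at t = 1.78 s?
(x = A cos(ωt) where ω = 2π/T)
ω = 2π/T = 2π/2.19 = 2.869 rad/s
x = A cos(ωt) = 5.4×cos(2.869×1.78) = 2.075 cm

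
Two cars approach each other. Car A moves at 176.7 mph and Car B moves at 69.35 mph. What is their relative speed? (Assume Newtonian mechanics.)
v_rel = v_A + v_B = 176.7 + 69.35 = 246.1 mph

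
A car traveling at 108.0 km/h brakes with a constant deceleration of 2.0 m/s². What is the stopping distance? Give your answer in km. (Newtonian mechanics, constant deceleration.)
d = v₀² / (2a) (with unit conversion) = 0.225 km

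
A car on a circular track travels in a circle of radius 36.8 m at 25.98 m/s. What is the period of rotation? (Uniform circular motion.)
T = 2πr/v = 2π×36.8/25.98 = 8.9 s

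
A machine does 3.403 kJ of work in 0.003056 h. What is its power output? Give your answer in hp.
P = W/t = 3403 J / 11 s = 309.3 W = 0.4148 hp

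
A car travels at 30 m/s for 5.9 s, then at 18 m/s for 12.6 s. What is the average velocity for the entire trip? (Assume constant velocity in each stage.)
d₁ = v₁t₁ = 30 × 5.9 = 177 m
d₂ = v₂t₂ = 18 × 12.6 = 226.8 m
d_total = 403.8 m, t_total = 18.5 s
v_avg = d_total/t_total = 403.8/18.5 = 21.83 m/s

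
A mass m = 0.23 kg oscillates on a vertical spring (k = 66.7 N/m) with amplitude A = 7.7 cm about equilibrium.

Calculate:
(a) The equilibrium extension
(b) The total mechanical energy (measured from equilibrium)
x_eq = mg/k = 0.23×9.81/66.7 = 0.03383 m = 3.383 cm
E = ½kA² = ½×66.7×(0.077)² = 0.1977 J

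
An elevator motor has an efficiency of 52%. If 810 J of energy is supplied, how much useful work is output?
W_out = η × W_in = 0.52 × 810 = 421.2 J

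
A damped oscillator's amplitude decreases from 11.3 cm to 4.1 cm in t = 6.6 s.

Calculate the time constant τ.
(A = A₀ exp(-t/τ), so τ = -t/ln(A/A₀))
A/A₀ = 4.1/11.3 = 0.3628; ln(A/A₀) = -1.014
τ = −t/ln(A/A₀) = −6.6/-1.014 = 6.51 s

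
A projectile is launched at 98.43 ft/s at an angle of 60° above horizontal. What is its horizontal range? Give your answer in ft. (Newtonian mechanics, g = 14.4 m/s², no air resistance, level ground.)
R = v₀² sin(2θ) / g (with unit conversion) = 177.6 ft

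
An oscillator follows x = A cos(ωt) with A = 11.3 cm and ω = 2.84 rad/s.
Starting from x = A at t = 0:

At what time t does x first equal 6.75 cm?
cos(ωt) = x/A = 6.75/11.3 = 0.5973
ωt = arccos(0.5973) = 0.9306 rad
t = 0.9306/2.84 = 0.3277 s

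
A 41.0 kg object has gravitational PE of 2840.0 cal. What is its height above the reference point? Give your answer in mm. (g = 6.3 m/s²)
PE = mgh → h = PE/(mg) = 1.188e+04 J / (41 kg × 6.3 m/s²) = 46 m = 46000.0 mm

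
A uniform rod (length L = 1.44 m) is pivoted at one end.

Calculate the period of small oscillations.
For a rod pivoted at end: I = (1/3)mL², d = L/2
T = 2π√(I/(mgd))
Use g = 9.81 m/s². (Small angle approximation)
I/m = (1/3)L² = 0.6912 m²; d = L/2 = 0.72 m
T = 2π√(I/(mgd)) = 2π√(0.6912/(9.81×0.72)) = 1.966 s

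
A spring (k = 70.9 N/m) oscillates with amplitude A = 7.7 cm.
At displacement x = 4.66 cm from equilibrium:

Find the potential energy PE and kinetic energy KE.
E_total = ½kA² = ½×70.9×(0.077)² = 0.2102 J
PE = ½kx² = ½×70.9×(0.0466)² = 0.07698 J
KE = E_total − PE = 0.1332 J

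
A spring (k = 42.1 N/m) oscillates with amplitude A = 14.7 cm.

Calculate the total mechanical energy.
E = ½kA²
E = ½kA² = ½×42.1×(0.147)² = 0.4549 J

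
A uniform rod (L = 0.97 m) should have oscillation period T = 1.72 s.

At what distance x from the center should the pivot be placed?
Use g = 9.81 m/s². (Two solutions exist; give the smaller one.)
T = 2π√((L²/12 + x²)/(gx)). Let c = T²g/(4π²) = 0.7351.
x² − cx + L²/12 = 0 → x = (c − √(c² − L²/3))/2 = 0.1295 m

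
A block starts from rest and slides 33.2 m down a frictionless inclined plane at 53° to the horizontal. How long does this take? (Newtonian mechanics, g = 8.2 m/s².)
a = g sin(θ) = 8.2 × sin(53°) = 6.55 m/s²
t = √(2d/a) = √(2 × 33.2 / 6.55) = 3.18 s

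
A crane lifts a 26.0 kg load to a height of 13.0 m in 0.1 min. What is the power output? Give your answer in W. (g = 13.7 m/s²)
W = mgh = 26×13.7×13 = 4631 J
P = W/t = 4631/6 = 771.8 W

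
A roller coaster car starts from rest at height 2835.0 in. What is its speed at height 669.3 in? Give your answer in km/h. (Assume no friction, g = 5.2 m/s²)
mgh₁ = ½mv₂² + mgh₂ → v₂ = √(2g(h₁−h₂)) = √(2×5.2×(72.01−17)) = 23.92 m/s = 86.11 km/h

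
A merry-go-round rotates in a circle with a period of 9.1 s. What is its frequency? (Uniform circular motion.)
f = 1/T = 1/9.1 = 0.1099 Hz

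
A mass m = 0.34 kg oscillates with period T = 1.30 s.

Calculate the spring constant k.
T = 2π√(m/k) → k = m(2π/T)² = 0.34×(2π/1.3)² = 7.942 N/m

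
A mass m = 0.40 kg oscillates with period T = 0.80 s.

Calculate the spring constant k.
T = 2π√(m/k) → k = m(2π/T)² = 0.4×(2π/0.8)² = 24.67 N/m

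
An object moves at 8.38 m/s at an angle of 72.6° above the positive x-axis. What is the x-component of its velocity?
vₓ = v cos(θ) = 8.38 × cos(72.6°) = 2.51 m/s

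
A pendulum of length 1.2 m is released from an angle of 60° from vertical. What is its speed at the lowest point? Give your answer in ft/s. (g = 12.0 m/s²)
h = L(1 − cosθ) = 1.2×(1 − cos60°) = 0.6 m
v = √(2gh) = √(2×12.0×0.6) = 3.795 m/s = 12.45 ft/s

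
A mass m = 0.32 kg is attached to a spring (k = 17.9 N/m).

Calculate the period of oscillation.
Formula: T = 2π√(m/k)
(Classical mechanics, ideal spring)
T = 2π√(m/k) = 2π√(0.32/17.9) = 0.8401 s; f = 1/T = 1.19 Hz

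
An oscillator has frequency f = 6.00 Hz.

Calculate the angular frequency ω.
ω = 2πf = 2π×6.0 = 37.7 rad/s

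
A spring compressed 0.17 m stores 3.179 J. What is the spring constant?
PE = ½kx² → k = 2PE/x² = 2×3.179/0.17² = 220.0 N/m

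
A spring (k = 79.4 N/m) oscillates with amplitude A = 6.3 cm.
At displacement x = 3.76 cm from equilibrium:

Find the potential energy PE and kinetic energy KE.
E_total = ½kA² = ½×79.4×(0.063)² = 0.1576 J
PE = ½kx² = ½×79.4×(0.0376)² = 0.05613 J
KE = E_total − PE = 0.1014 J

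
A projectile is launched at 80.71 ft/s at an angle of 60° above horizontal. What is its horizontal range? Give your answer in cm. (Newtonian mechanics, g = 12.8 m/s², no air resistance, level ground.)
R = v₀² sin(2θ) / g (with unit conversion) = 4095.0 cm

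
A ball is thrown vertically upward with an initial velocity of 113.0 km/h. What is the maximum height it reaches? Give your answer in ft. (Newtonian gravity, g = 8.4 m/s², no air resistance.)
h_max = v₀²/(2g) (with unit conversion) = 192.4 ft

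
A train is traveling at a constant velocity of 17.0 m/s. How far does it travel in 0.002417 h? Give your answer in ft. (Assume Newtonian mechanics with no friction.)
d = vt (with unit conversion) = 485.3 ft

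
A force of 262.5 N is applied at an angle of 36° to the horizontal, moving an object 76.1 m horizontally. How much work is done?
W = Fd cosθ = 262.5×76.1×cos(36°) = 16161.0 J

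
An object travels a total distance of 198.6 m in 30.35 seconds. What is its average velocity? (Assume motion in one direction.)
v_avg = Δd / Δt = 198.6 / 30.35 = 6.54 m/s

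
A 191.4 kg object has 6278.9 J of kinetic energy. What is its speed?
KE = ½mv² → v = √(2KE/m) = √(2×6278.9/191.4) = 8.1 m/s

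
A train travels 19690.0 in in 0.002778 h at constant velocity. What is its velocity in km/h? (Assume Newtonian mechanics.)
v = d/t (with unit conversion) = 180.0 km/h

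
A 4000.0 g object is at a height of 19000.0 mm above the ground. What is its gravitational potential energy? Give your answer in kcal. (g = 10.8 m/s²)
PE = mgh = 4 kg × 10.8 m/s² × 19 m = 820.8 J = 0.1962 kcal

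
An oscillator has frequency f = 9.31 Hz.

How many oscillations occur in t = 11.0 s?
n = f×t = 9.31×11.0 = 102.4 oscillations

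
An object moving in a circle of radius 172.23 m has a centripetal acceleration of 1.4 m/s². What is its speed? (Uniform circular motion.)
v = √(a_c × r) = √(1.4 × 172.23) = 15.53 m/s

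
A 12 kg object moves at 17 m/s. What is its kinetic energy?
KE = ½mv² = ½×12×17² = 1734.0 J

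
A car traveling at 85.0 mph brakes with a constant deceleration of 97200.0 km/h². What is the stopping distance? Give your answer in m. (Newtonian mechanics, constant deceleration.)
d = v₀² / (2a) (with unit conversion) = 96.26 m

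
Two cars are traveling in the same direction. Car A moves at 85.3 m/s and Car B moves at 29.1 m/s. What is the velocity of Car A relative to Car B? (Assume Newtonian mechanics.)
v_rel = v_A - v_B = 85.3 - 29.1 = 56.2 m/s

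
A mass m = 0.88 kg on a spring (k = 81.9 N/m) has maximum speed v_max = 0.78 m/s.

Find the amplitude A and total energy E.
½mv²_max = ½kA² → A = v_max√(m/k) = 0.78×√(0.88/81.9) = 0.08085 m = 8.085 cm
E = ½mv²_max = ½×0.88×0.78² = 0.2677 J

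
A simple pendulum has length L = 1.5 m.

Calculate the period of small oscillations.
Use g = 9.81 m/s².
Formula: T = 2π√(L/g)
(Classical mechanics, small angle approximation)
T = 2π√(L/g) = 2π√(1.5/9.81) = 2.457 s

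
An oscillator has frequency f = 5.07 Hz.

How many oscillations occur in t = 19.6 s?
n = f×t = 5.07×19.6 = 99.37 oscillations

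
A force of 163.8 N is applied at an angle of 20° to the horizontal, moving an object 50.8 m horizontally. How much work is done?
W = Fd cosθ = 163.8×50.8×cos(20°) = 7819.2 J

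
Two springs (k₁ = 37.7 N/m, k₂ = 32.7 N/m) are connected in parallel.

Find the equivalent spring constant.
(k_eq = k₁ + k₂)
k_eq = k₁ + k₂ = 37.7 + 32.7 = 70.4 N/m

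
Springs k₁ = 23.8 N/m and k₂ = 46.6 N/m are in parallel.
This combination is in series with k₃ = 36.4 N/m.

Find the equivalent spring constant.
k₁₂ = k₁ + k₂ = 70.4 N/m (parallel)
1/k_eq = 1/k₁₂ + 1/k₃ → k_eq = 23.99 N/m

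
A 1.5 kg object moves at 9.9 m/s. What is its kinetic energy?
KE = ½mv² = ½×1.5×9.9² = 73.5075 J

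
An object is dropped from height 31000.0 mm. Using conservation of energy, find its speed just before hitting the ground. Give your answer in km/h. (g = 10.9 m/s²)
mgh = ½mv² → v = √(2gh) = √(2×10.9×31) = 26 m/s = 93.59 km/h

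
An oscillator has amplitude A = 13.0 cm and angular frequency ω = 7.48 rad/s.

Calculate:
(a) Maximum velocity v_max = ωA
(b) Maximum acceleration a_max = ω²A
v_max = ωA = 7.48×0.13 = 0.9724 m/s
a_max = ω²A = 7.48²×0.13 = 7.274 m/s²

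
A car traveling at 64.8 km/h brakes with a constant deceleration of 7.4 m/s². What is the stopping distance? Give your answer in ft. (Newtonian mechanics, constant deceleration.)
d = v₀² / (2a) (with unit conversion) = 71.82 ft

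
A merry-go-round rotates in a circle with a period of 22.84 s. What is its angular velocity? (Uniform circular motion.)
ω = 2π/T = 2π/22.84 = 0.2751 rad/s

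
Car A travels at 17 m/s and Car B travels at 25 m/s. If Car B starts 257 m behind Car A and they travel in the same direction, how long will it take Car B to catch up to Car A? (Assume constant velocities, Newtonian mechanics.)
Relative speed: v_rel = 25 - 17 = 8 m/s
Time to catch: t = d₀/v_rel = 257/8 = 32.12 s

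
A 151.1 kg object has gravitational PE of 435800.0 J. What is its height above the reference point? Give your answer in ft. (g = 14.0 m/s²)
PE = mgh → h = PE/(mg) = 4.358e+05 J / (151.1 kg × 14.0 m/s²) = 206 m = 675.9 ft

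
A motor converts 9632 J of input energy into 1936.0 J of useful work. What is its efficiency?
η = W_out/W_in = 1936.0/9632 = 0.201 = 20.1%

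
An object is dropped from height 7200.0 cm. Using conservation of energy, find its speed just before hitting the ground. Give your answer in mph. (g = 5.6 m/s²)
mgh = ½mv² → v = √(2gh) = √(2×5.6×72) = 28.4 m/s = 63.52 mph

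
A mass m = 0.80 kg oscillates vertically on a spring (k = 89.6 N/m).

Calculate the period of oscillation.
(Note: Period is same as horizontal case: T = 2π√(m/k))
T = 2π√(m/k) = 2π√(0.8/89.6) = 0.5937 s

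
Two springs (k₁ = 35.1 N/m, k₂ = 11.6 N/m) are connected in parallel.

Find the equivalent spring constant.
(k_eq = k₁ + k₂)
k_eq = k₁ + k₂ = 35.1 + 11.6 = 46.7 N/m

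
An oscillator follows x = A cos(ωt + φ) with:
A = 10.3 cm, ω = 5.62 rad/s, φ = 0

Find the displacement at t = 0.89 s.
x = A cos(ωt + φ) = 10.3×cos(5.62×0.89 + 0) = 2.939 cm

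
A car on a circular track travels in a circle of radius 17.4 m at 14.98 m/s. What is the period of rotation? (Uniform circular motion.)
T = 2πr/v = 2π×17.4/14.98 = 7.3 s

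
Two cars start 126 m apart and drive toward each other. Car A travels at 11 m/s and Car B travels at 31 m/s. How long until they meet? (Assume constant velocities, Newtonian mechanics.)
Combined speed: v_combined = 11 + 31 = 42 m/s
Time to meet: t = d/42 = 126/42 = 3.0 s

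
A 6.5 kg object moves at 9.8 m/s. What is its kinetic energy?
KE = ½mv² = ½×6.5×9.8² = 312.13 J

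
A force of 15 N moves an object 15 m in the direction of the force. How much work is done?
W = Fd = 15×15 = 225.0 J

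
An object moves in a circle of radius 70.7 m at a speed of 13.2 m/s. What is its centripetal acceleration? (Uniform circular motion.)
a_c = v²/r = 13.2²/70.7 = 174.24/70.7 = 2.46 m/s²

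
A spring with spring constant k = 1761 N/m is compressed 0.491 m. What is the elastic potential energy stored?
PE = ½kx² = ½×1761×0.491² = 212.3 J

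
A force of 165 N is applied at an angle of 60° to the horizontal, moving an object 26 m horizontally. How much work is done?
W = Fd cosθ = 165×26×cos(60°) = 2145.0 J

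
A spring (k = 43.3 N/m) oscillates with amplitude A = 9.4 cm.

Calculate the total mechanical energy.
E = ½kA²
E = ½kA² = ½×43.3×(0.094)² = 0.1913 J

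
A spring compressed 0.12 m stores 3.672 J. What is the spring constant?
PE = ½kx² → k = 2PE/x² = 2×3.672/0.12² = 510.0 N/m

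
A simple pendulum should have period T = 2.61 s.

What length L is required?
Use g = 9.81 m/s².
T = 2π√(L/g) → L = g(T/2π)² = 9.81×(2.61/2π)² = 1.693 m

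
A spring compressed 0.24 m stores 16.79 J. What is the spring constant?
PE = ½kx² → k = 2PE/x² = 2×16.79/0.24² = 583.0 N/m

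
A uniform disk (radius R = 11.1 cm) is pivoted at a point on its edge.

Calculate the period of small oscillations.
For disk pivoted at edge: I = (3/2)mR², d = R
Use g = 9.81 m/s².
I/m = (3/2)R² = 0.01848 m²; d = R = 0.111 m
T = 2π√((3/2)R²/(gR)) = 2π√(3R/(2g)) = 0.8186 s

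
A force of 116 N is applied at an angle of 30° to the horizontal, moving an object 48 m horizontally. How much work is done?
W = Fd cosθ = 116×48×cos(30°) = 4822.0 J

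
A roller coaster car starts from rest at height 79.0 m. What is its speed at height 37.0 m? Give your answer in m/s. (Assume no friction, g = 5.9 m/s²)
mgh₁ = ½mv₂² + mgh₂ → v₂ = √(2g(h₁−h₂)) = √(2×5.9×(79−37)) = 22.26 m/s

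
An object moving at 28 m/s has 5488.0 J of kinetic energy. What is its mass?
KE = ½mv² → m = 2KE/v² = 2×5488.0/28² = 14.0 kg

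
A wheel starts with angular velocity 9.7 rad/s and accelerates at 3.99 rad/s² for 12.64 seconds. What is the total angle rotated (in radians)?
θ = ω₀t + ½αt² = 9.7×12.64 + ½×3.99×12.64² = 441.35 rad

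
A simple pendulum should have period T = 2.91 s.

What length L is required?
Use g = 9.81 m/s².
T = 2π√(L/g) → L = g(T/2π)² = 9.81×(2.91/2π)² = 2.104 m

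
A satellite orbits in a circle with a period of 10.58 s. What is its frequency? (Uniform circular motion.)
f = 1/T = 1/10.58 = 0.0945 Hz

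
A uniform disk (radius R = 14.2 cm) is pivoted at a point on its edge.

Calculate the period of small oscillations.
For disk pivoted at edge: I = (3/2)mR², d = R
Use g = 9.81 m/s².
I/m = (3/2)R² = 0.03025 m²; d = R = 0.142 m
T = 2π√((3/2)R²/(gR)) = 2π√(3R/(2g)) = 0.9258 s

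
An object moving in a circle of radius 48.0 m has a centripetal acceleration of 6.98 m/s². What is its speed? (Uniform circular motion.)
v = √(a_c × r) = √(6.98 × 48.0) = 18.3 m/s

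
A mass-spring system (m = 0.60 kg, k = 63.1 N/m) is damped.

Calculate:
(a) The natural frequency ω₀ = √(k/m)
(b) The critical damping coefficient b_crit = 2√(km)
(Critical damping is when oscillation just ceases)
ω₀ = √(k/m) = √(63.1/0.6) = 10.26 rad/s
b_crit = 2√(km) = 2√(63.1×0.6) = 12.31 kg/s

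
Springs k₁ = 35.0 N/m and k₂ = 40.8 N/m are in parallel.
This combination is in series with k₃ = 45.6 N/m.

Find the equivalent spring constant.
k₁₂ = k₁ + k₂ = 75.8 N/m (parallel)
1/k_eq = 1/k₁₂ + 1/k₃ → k_eq = 28.47 N/m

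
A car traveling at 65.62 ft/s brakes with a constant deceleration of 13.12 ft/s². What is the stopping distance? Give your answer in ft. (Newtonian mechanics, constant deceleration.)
d = v₀² / (2a) (with unit conversion) = 164.1 ft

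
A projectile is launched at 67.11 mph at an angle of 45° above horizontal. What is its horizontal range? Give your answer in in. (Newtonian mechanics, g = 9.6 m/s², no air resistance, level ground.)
R = v₀² sin(2θ) / g (with unit conversion) = 3691.0 in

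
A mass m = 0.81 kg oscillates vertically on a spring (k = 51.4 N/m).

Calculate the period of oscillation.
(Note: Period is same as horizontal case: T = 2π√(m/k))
T = 2π√(m/k) = 2π√(0.81/51.4) = 0.7888 s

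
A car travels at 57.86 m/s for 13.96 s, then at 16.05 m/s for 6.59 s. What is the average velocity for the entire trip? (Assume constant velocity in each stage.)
d₁ = v₁t₁ = 57.86 × 13.96 = 807.726 m
d₂ = v₂t₂ = 16.05 × 6.59 = 105.77 m
d_total = 913.5 m, t_total = 20.55 s
v_avg = d_total/t_total = 913.5/20.55 = 44.45 m/s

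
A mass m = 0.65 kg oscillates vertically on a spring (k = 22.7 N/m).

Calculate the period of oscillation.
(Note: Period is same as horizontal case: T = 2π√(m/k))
T = 2π√(m/k) = 2π√(0.65/22.7) = 1.063 s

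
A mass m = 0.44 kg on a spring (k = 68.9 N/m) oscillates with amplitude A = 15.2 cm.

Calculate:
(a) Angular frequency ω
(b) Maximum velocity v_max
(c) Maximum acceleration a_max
ω = √(k/m) = √(68.9/0.44) = 12.51 rad/s
v_max = ωA = 12.51×0.152 = 1.902 m/s
a_max = ω²A = 12.51²×0.152 = 23.8 m/s²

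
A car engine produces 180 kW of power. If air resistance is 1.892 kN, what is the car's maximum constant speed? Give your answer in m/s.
P = Fv → v = P/F = 180000 W / 1892 N = 95.14 m/s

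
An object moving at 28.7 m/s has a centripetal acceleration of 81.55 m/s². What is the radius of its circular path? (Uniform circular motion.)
r = v²/a_c = 28.7²/81.55 = 10.1 m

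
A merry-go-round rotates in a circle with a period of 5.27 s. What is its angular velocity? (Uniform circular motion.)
ω = 2π/T = 2π/5.27 = 1.1923 rad/s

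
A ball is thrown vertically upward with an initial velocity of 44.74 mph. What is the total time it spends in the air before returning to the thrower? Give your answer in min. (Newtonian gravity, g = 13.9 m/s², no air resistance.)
t_total = 2v₀/g (with unit conversion) = 0.04796 min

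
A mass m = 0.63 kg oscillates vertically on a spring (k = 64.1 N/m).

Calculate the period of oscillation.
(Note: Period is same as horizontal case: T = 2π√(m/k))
T = 2π√(m/k) = 2π√(0.63/64.1) = 0.6229 s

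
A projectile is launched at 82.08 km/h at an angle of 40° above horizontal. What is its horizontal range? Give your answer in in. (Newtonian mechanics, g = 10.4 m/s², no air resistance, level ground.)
R = v₀² sin(2θ) / g (with unit conversion) = 1938.0 in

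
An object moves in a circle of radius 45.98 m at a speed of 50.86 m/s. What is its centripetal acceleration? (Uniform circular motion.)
a_c = v²/r = 50.86²/45.98 = 2586.74/45.98 = 56.26 m/s²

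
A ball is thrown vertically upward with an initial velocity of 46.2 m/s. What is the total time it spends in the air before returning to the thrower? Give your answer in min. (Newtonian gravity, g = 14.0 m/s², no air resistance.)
t_total = 2v₀/g (with unit conversion) = 0.11 min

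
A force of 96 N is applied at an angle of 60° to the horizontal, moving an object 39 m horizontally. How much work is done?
W = Fd cosθ = 96×39×cos(60°) = 1872.0 J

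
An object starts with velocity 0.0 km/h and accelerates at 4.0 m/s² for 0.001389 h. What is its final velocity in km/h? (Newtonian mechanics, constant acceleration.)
v = v₀ + at (with unit conversion) = 72.01 km/h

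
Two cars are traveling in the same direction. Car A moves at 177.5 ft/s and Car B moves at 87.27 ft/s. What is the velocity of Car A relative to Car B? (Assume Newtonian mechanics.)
v_rel = v_A - v_B = 177.5 - 87.27 = 90.23 ft/s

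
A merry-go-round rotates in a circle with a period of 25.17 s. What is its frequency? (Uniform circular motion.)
f = 1/T = 1/25.17 = 0.0397 Hz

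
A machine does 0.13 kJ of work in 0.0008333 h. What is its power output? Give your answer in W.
P = W/t = 130 J / 3 s = 43.34 W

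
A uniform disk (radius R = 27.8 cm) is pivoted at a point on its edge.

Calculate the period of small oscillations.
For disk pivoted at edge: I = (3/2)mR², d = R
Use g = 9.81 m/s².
I/m = (3/2)R² = 0.1159 m²; d = R = 0.278 m
T = 2π√((3/2)R²/(gR)) = 2π√(3R/(2g)) = 1.295 s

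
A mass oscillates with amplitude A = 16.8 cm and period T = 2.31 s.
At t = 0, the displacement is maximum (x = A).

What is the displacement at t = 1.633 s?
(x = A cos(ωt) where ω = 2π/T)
ω = 2π/T = 2π/2.31 = 2.72 rad/s
x = A cos(ωt) = 16.8×cos(2.72×1.633) = -4.491 cm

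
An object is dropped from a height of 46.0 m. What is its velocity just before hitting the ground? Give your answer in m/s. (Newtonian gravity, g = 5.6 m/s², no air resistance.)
v = √(2gh) = 22.7 m/s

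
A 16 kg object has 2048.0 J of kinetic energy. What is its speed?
KE = ½mv² → v = √(2KE/m) = √(2×2048.0/16) = 16.0 m/s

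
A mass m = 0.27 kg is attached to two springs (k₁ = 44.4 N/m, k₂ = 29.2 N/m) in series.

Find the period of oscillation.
k_eq = k₁k₂/(k₁+k₂) = 17.62 N/m
T = 2π√(m/k_eq) = 2π√(0.27/17.62) = 0.7779 s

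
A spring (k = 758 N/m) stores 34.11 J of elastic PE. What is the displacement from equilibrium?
PE = ½kx² → x = √(2PE/k) = √(2×34.11/758) = 0.3 m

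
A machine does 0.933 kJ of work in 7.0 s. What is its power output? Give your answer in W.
P = W/t = 933 J / 7 s = 133.3 W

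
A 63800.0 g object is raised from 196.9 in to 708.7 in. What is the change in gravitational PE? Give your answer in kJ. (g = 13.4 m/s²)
ΔPE = mg(h₂ − h₁) = 63.8 kg × 13.4 m/s² × (18 − 5.001) m = 1.111e+04 J = 11.11 kJ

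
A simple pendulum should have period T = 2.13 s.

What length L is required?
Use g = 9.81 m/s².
T = 2π√(L/g) → L = g(T/2π)² = 9.81×(2.13/2π)² = 1.127 m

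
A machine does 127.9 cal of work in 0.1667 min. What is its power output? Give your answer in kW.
P = W/t = 535.1 J / 10 s = 53.5 W = 0.0535 kW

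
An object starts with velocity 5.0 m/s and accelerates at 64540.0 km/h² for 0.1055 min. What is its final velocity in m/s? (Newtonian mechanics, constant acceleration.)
v = v₀ + at (with unit conversion) = 36.52 m/s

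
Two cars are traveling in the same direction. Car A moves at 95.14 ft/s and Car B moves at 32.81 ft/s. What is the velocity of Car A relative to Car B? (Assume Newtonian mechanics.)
v_rel = v_A - v_B = 95.14 - 32.81 = 62.33 ft/s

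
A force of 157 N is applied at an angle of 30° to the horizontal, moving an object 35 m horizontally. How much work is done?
W = Fd cosθ = 157×35×cos(30°) = 4758.8 J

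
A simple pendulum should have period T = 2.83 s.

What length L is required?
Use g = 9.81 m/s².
T = 2π√(L/g) → L = g(T/2π)² = 9.81×(2.83/2π)² = 1.99 m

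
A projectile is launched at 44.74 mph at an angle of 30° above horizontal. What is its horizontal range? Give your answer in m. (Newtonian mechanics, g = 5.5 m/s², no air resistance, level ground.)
R = v₀² sin(2θ) / g (with unit conversion) = 62.99 m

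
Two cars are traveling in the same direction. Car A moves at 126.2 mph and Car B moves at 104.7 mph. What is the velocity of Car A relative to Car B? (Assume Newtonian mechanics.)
v_rel = v_A - v_B = 126.2 - 104.7 = 21.5 mph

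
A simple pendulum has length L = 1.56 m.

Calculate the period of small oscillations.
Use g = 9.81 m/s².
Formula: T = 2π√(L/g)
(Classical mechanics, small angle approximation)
T = 2π√(L/g) = 2π√(1.56/9.81) = 2.506 s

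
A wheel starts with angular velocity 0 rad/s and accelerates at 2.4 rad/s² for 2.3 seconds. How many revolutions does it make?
θ = ω₀t + ½αt² = 0×2.3 + ½×2.4×2.3² = 6.35 rad
Revolutions = θ/(2π) = 6.35/(2π) = 1.01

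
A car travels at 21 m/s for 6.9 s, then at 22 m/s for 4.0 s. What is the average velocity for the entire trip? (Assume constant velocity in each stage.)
d₁ = v₁t₁ = 21 × 6.9 = 144.9 m
d₂ = v₂t₂ = 22 × 4.0 = 88 m
d_total = 232.9 m, t_total = 10.9 s
v_avg = d_total/t_total = 232.9/10.9 = 21.37 m/s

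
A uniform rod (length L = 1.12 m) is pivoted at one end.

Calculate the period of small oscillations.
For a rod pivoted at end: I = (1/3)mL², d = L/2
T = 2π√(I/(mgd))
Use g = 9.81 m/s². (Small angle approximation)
I/m = (1/3)L² = 0.4181 m²; d = L/2 = 0.56 m
T = 2π√(I/(mgd)) = 2π√(0.4181/(9.81×0.56)) = 1.733 s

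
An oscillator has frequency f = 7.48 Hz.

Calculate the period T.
T = 1/f = 1/7.48 = 0.1337 s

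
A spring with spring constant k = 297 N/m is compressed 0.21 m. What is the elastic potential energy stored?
PE = ½kx² = ½×297×0.21² = 6.549 J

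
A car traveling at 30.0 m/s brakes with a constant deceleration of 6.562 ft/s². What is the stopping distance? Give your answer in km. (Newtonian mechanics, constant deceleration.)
d = v₀² / (2a) (with unit conversion) = 0.225 km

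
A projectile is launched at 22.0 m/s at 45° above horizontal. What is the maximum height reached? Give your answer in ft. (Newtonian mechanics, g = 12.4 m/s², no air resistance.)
H = v₀²sin²(θ)/(2g) (with unit conversion) = 32.01 ft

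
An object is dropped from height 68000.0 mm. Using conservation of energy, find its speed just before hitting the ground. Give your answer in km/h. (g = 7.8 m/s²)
mgh = ½mv² → v = √(2gh) = √(2×7.8×68) = 32.57 m/s = 117.3 km/h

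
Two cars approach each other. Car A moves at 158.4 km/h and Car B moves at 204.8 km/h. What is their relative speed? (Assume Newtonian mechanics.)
v_rel = v_A + v_B = 158.4 + 204.8 = 363.2 km/h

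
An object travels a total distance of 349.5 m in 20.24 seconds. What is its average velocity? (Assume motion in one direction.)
v_avg = Δd / Δt = 349.5 / 20.24 = 17.27 m/s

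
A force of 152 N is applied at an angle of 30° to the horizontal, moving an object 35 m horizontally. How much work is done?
W = Fd cosθ = 152×35×cos(30°) = 4607.3 J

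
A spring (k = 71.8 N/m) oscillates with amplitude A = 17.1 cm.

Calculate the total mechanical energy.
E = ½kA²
E = ½kA² = ½×71.8×(0.171)² = 1.05 J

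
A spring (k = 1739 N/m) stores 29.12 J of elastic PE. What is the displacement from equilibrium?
PE = ½kx² → x = √(2PE/k) = √(2×29.12/1739) = 0.183 m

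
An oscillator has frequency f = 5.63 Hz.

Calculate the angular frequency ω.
ω = 2πf = 2π×5.63 = 35.37 rad/s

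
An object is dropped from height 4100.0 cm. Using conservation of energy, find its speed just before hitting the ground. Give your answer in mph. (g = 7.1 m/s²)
mgh = ½mv² → v = √(2gh) = √(2×7.1×41) = 24.13 m/s = 53.97 mph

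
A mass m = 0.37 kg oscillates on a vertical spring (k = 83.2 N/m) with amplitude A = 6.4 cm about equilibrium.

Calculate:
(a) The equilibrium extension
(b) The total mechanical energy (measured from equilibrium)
x_eq = mg/k = 0.37×9.81/83.2 = 0.04363 m = 4.363 cm
E = ½kA² = ½×83.2×(0.064)² = 0.1704 J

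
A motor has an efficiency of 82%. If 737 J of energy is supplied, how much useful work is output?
W_out = η × W_in = 0.82 × 737 = 604.34 J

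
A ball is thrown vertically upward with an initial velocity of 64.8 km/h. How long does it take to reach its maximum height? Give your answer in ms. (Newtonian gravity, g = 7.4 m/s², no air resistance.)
t_up = v₀/g (with unit conversion) = 2432.0 ms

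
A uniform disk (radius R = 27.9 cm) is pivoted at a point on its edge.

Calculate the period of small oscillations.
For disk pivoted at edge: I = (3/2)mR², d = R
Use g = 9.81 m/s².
I/m = (3/2)R² = 0.1168 m²; d = R = 0.279 m
T = 2π√((3/2)R²/(gR)) = 2π√(3R/(2g)) = 1.298 s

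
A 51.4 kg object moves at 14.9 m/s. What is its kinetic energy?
KE = ½mv² = ½×51.4×14.9² = 5705.657 J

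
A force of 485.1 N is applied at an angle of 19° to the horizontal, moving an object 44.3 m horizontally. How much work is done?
W = Fd cosθ = 485.1×44.3×cos(19°) = 20319.0 J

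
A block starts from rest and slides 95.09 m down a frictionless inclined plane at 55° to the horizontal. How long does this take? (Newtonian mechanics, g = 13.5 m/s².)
a = g sin(θ) = 13.5 × sin(55°) = 11.06 m/s²
t = √(2d/a) = √(2 × 95.09 / 11.06) = 4.15 s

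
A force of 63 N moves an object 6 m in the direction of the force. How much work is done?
W = Fd = 63×6 = 378.0 J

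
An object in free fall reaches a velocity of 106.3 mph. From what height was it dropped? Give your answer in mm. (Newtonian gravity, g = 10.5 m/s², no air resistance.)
h = v²/(2g) (with unit conversion) = 107500.0 mm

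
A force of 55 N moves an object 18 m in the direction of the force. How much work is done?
W = Fd = 55×18 = 990.0 J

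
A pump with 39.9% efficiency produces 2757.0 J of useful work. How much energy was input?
W_in = W_out/η = 2757.0/0.399 = 6909.8 J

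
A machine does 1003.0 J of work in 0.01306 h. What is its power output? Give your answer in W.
P = W/t = 1003 J / 47.02 s = 21.33 W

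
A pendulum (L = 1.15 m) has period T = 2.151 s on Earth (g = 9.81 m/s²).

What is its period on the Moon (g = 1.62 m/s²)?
T = 2π√(L/g), so T_moon/T_earth = √(g_earth/g_moon)
T_moon = 2π√(1.15/1.62) = 5.294 s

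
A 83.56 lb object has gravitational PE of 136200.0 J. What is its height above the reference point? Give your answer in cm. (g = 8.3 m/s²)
PE = mgh → h = PE/(mg) = 1.362e+05 J / (37.9 kg × 8.3 m/s²) = 432.9 m = 43290.0 cm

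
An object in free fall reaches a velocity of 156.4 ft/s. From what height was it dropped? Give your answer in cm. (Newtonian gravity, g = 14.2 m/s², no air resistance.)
h = v²/(2g) (with unit conversion) = 8002.0 cm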